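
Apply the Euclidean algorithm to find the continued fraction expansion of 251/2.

Run the Euclidean algorithm on 251 and 2; the successive quotients are the partial quotients a_0, a_1, ... (each step inverts the fractional part left over by the previous one):
  251 = 125*2 + 1, so a_0 = 125.
  2 = 2*1 + 0, so a_1 = 2.
The remainder reaches 0 after 2 divisions, so the expansion has 2 partial quotients, read off in order.

[125; 2]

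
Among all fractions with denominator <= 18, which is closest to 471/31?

Expand x = 471/31 as a continued fraction with the Euclidean algorithm:
  471 = 15*31 + 6, so a_0 = 15.
  31 = 5*6 + 1, so a_1 = 5.
  6 = 6*1 + 0, so a_2 = 6.
so x = [15; 5, 6].
Convergents (p_i = a_i*p_{i-1} + p_{i-2}, q_i = a_i*q_{i-1} + q_{i-2} with p_{-2}=0, p_{-1}=1, q_{-2}=1, q_{-1}=0), until the denominator exceeds 18:
  i=0: a_0=15, p_0 = 15*1 + 0 = 15, q_0 = 15*0 + 1 = 1.
  i=1: a_1=5, p_1 = 5*15 + 1 = 76, q_1 = 5*1 + 0 = 5.
  i=2: a_2=6, p_2 = 6*76 + 15 = 471, q_2 = 6*5 + 1 = 31.
q_2 = 31 > 18, so the last convergent with denominator <= 18 is p_1/q_1 = 76/5.
The closest fraction with denominator <= 18 is either p_1/q_1 or the intermediate fraction (k*p_1 + p_0)/(k*q_1 + q_0) with the largest k >= 1 whose denominator stays <= 18; these approach x as k grows, and every other convergent or intermediate fraction in range is farther away.
Largest k: floor((18 - q_0)/q_1) = floor((18 - 1)/5) = 3.
That gives (3*76 + 15)/(3*5 + 1) = 243/16.
Compare the errors: |x - 76/5| = |471*5 - 76*31|/(31*5) = 1/155, and |x - 243/16| = |471*16 - 243*31|/(31*16) = 3/496.
Cross-multiplying, 3*155 = 465 < 496 = 1*496, so 3/496 is smaller: the intermediate fraction 243/16 is closer to x than 76/5.

243/16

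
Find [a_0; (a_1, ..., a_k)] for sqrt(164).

Write x_i = (sqrt(164) + m_i)/d_i with (m_0, d_0) = (0, 1). a_0 = floor(sqrt(164)) = 12, since 12^2 = 144 <= 164 < 169 = 13^2.
Iterate m_{i+1} = d_i*a_i - m_i, d_{i+1} = (164 - m_{i+1}^2)/d_i, a_{i+1} = floor((a_0 + m_{i+1})/d_{i+1}):
  m_1 = 1*12 - 0 = 12, d_1 = (164 - 12^2)/1 = 20/1 = 20, a_1 = floor((12 + 12)/20) = 1.
  m_2 = 20*1 - 12 = 8, d_2 = (164 - 8^2)/20 = 100/20 = 5, a_2 = floor((12 + 8)/5) = 4.
  m_3 = 5*4 - 8 = 12, d_3 = (164 - 12^2)/5 = 20/5 = 4, a_3 = floor((12 + 12)/4) = 6.
  m_4 = 4*6 - 12 = 12, d_4 = (164 - 12^2)/4 = 20/4 = 5, a_4 = floor((12 + 12)/5) = 4.
  m_5 = 5*4 - 12 = 8, d_5 = (164 - 8^2)/5 = 100/5 = 20, a_5 = floor((12 + 8)/20) = 1.
  m_6 = 20*1 - 8 = 12, d_6 = (164 - 12^2)/20 = 20/20 = 1, a_6 = floor((12 + 12)/1) = 24.
  m_7 = 1*24 - 12 = 12, d_7 = (164 - 12^2)/1 = 20/1 = 20: (m_7, d_7) = (m_1, d_1) = (12, 20), so from here the quotients repeat a_1, ..., a_6; the period length is 6.
Hence the expansion of sqrt(164) is a_0 = 12 followed by the repeating block 1, 4, 6, 4, 1, 24 (period 6).

[12; (1, 4, 6, 4, 1, 24)]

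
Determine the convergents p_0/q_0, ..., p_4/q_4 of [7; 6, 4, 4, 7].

7/1, 43/6, 179/25, 759/106, 5492/767

Using the convergent recurrence p_i = a_i*p_{i-1} + p_{i-2}, q_i = a_i*q_{i-1} + q_{i-2} with p_{-2}=0, p_{-1}=1, q_{-2}=1, q_{-1}=0:
  i=0: a_0=7, p_0 = 7*1 + 0 = 7, q_0 = 7*0 + 1 = 1.
  i=1: a_1=6, p_1 = 6*7 + 1 = 43, q_1 = 6*1 + 0 = 6.
  i=2: a_2=4, p_2 = 4*43 + 7 = 179, q_2 = 4*6 + 1 = 25.
  i=3: a_3=4, p_3 = 4*179 + 43 = 759, q_3 = 4*25 + 6 = 106.
  i=4: a_4=7, p_4 = 7*759 + 179 = 5492, q_4 = 7*106 + 25 = 767.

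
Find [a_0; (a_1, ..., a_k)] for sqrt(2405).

[49; (24, 1, 1, 24, 98)]

Write x_i = (sqrt(2405) + m_i)/d_i with (m_0, d_0) = (0, 1). a_0 = floor(sqrt(2405)) = 49, since 49^2 = 2401 <= 2405 < 2500 = 50^2.
Iterate m_{i+1} = d_i*a_i - m_i, d_{i+1} = (2405 - m_{i+1}^2)/d_i, a_{i+1} = floor((a_0 + m_{i+1})/d_{i+1}):
  m_1 = 1*49 - 0 = 49, d_1 = (2405 - 49^2)/1 = 4/1 = 4, a_1 = floor((49 + 49)/4) = 24.
  m_2 = 4*24 - 49 = 47, d_2 = (2405 - 47^2)/4 = 196/4 = 49, a_2 = floor((49 + 47)/49) = 1.
  m_3 = 49*1 - 47 = 2, d_3 = (2405 - 2^2)/49 = 2401/49 = 49, a_3 = floor((49 + 2)/49) = 1.
  m_4 = 49*1 - 2 = 47, d_4 = (2405 - 47^2)/49 = 196/49 = 4, a_4 = floor((49 + 47)/4) = 24.
  m_5 = 4*24 - 47 = 49, d_5 = (2405 - 49^2)/4 = 4/4 = 1, a_5 = floor((49 + 49)/1) = 98.
  m_6 = 1*98 - 49 = 49, d_6 = (2405 - 49^2)/1 = 4/1 = 4: (m_6, d_6) = (m_1, d_1) = (49, 4), so from here the quotients repeat a_1, ..., a_5; the period length is 5.
Hence the expansion of sqrt(2405) is a_0 = 49 followed by the repeating block 24, 1, 1, 24, 98 (period 5).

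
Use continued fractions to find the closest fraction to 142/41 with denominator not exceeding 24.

Expand x = 142/41 as a continued fraction with the Euclidean algorithm:
  142 = 3*41 + 19, so a_0 = 3.
  41 = 2*19 + 3, so a_1 = 2.
  19 = 6*3 + 1, so a_2 = 6.
  3 = 3*1 + 0, so a_3 = 3.
so x = [3; 2, 6, 3].
Convergents (p_i = a_i*p_{i-1} + p_{i-2}, q_i = a_i*q_{i-1} + q_{i-2} with p_{-2}=0, p_{-1}=1, q_{-2}=1, q_{-1}=0), until the denominator exceeds 24:
  i=0: a_0=3, p_0 = 3*1 + 0 = 3, q_0 = 3*0 + 1 = 1.
  i=1: a_1=2, p_1 = 2*3 + 1 = 7, q_1 = 2*1 + 0 = 2.
  i=2: a_2=6, p_2 = 6*7 + 3 = 45, q_2 = 6*2 + 1 = 13.
  i=3: a_3=3, p_3 = 3*45 + 7 = 142, q_3 = 3*13 + 2 = 41.
q_3 = 41 > 24, so the last convergent with denominator <= 24 is p_2/q_2 = 45/13.
The closest fraction with denominator <= 24 is either p_2/q_2 or the intermediate fraction (k*p_2 + p_1)/(k*q_2 + q_1) with the largest k >= 1 whose denominator stays <= 24; these approach x as k grows, and every other convergent or intermediate fraction in range is farther away.
Largest k: floor((24 - q_1)/q_2) = floor((24 - 2)/13) = 1.
That gives (1*45 + 7)/(1*13 + 2) = 52/15.
Compare the errors: |x - 45/13| = |142*13 - 45*41|/(41*13) = 1/533, and |x - 52/15| = |142*15 - 52*41|/(41*15) = 2/615.
Cross-multiplying, 1*615 = 615 < 1066 = 2*533, so 1/533 is smaller: the convergent 45/13 is closer to x than 52/15.

45/13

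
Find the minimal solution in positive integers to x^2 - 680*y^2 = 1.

First expand sqrt(680) as a continued fraction. With x_i = (sqrt(680) + m_i)/d_i and (m_0, d_0) = (0, 1): a_0 = floor(sqrt(680)) = 26, since 26^2 = 676 <= 680 < 729 = 27^2.
Iterate m_{i+1} = d_i*a_i - m_i, d_{i+1} = (680 - m_{i+1}^2)/d_i, a_{i+1} = floor((a_0 + m_{i+1})/d_{i+1}):
  m_1 = 1*26 - 0 = 26, d_1 = (680 - 26^2)/1 = 4/1 = 4, a_1 = floor((26 + 26)/4) = 13.
  m_2 = 4*13 - 26 = 26, d_2 = (680 - 26^2)/4 = 4/4 = 1, a_2 = floor((26 + 26)/1) = 52.
  m_3 = 1*52 - 26 = 26, d_3 = (680 - 26^2)/1 = 4/1 = 4: (m_3, d_3) = (m_1, d_1) = (26, 4), so from here the quotients repeat a_1, a_2; the period length is 2.
So sqrt(680) = [26; (13, 52)] with period length k = 2.
k is even, so the fundamental solution of x^2 - 680y^2 = 1 is (p_{k-1}, q_{k-1}) = (p_1, q_1); compute convergents through index 1.
Convergents (p_i = a_i*p_{i-1} + p_{i-2}, q_i = a_i*q_{i-1} + q_{i-2} with p_{-2}=0, p_{-1}=1, q_{-2}=1, q_{-1}=0):
  i=0: a_0=26, p_0 = 26*1 + 0 = 26, q_0 = 26*0 + 1 = 1.
  i=1: a_1=13, p_1 = 13*26 + 1 = 339, q_1 = 13*1 + 0 = 13.
Check: 339^2 - 680*13^2 = 114921 - 114920 = 1, so (x, y) = (339, 13) solves the equation, and by the theorem it is the least positive solution.

(x, y) = (339, 13)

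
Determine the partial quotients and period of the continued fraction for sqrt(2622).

[51; (4, 1, 6, 1, 1, 16, 1, 1, 6, 1, 4, 102)]

Write x_i = (sqrt(2622) + m_i)/d_i with (m_0, d_0) = (0, 1). a_0 = floor(sqrt(2622)) = 51, since 51^2 = 2601 <= 2622 < 2704 = 52^2.
Iterate m_{i+1} = d_i*a_i - m_i, d_{i+1} = (2622 - m_{i+1}^2)/d_i, a_{i+1} = floor((a_0 + m_{i+1})/d_{i+1}):
  m_1 = 1*51 - 0 = 51, d_1 = (2622 - 51^2)/1 = 21/1 = 21, a_1 = floor((51 + 51)/21) = 4.
  m_2 = 21*4 - 51 = 33, d_2 = (2622 - 33^2)/21 = 1533/21 = 73, a_2 = floor((51 + 33)/73) = 1.
  m_3 = 73*1 - 33 = 40, d_3 = (2622 - 40^2)/73 = 1022/73 = 14, a_3 = floor((51 + 40)/14) = 6.
  m_4 = 14*6 - 40 = 44, d_4 = (2622 - 44^2)/14 = 686/14 = 49, a_4 = floor((51 + 44)/49) = 1.
  m_5 = 49*1 - 44 = 5, d_5 = (2622 - 5^2)/49 = 2597/49 = 53, a_5 = floor((51 + 5)/53) = 1.
  m_6 = 53*1 - 5 = 48, d_6 = (2622 - 48^2)/53 = 318/53 = 6, a_6 = floor((51 + 48)/6) = 16.
  m_7 = 6*16 - 48 = 48, d_7 = (2622 - 48^2)/6 = 318/6 = 53, a_7 = floor((51 + 48)/53) = 1.
  m_8 = 53*1 - 48 = 5, d_8 = (2622 - 5^2)/53 = 2597/53 = 49, a_8 = floor((51 + 5)/49) = 1.
  m_9 = 49*1 - 5 = 44, d_9 = (2622 - 44^2)/49 = 686/49 = 14, a_9 = floor((51 + 44)/14) = 6.
  m_10 = 14*6 - 44 = 40, d_10 = (2622 - 40^2)/14 = 1022/14 = 73, a_10 = floor((51 + 40)/73) = 1.
  m_11 = 73*1 - 40 = 33, d_11 = (2622 - 33^2)/73 = 1533/73 = 21, a_11 = floor((51 + 33)/21) = 4.
  m_12 = 21*4 - 33 = 51, d_12 = (2622 - 51^2)/21 = 21/21 = 1, a_12 = floor((51 + 51)/1) = 102.
  m_13 = 1*102 - 51 = 51, d_13 = (2622 - 51^2)/1 = 21/1 = 21: (m_13, d_13) = (m_1, d_1) = (51, 21), so from here the quotients repeat a_1, ..., a_12; the period length is 12.
Hence the expansion of sqrt(2622) is a_0 = 51 followed by the repeating block 4, 1, 6, 1, 1, 16, 1, 1, 6, 1, 4, 102 (period 12).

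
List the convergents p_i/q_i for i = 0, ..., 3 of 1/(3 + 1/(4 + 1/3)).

0/1, 1/3, 4/13, 13/42

Using the convergent recurrence p_i = a_i*p_{i-1} + p_{i-2}, q_i = a_i*q_{i-1} + q_{i-2} with p_{-2}=0, p_{-1}=1, q_{-2}=1, q_{-1}=0:
  i=0: a_0=0, p_0 = 0*1 + 0 = 0, q_0 = 0*0 + 1 = 1.
  i=1: a_1=3, p_1 = 3*0 + 1 = 1, q_1 = 3*1 + 0 = 3.
  i=2: a_2=4, p_2 = 4*1 + 0 = 4, q_2 = 4*3 + 1 = 13.
  i=3: a_3=3, p_3 = 3*4 + 1 = 13, q_3 = 3*13 + 3 = 42.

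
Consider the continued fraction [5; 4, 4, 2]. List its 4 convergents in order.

Using the convergent recurrence p_i = a_i*p_{i-1} + p_{i-2}, q_i = a_i*q_{i-1} + q_{i-2} with p_{-2}=0, p_{-1}=1, q_{-2}=1, q_{-1}=0:
  i=0: a_0=5, p_0 = 5*1 + 0 = 5, q_0 = 5*0 + 1 = 1.
  i=1: a_1=4, p_1 = 4*5 + 1 = 21, q_1 = 4*1 + 0 = 4.
  i=2: a_2=4, p_2 = 4*21 + 5 = 89, q_2 = 4*4 + 1 = 17.
  i=3: a_3=2, p_3 = 2*89 + 21 = 199, q_3 = 2*17 + 4 = 38.

5/1, 21/4, 89/17, 199/38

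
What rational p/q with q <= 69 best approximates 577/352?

100/61

Expand x = 577/352 as a continued fraction with the Euclidean algorithm:
  577 = 1*352 + 225, so a_0 = 1.
  352 = 1*225 + 127, so a_1 = 1.
  225 = 1*127 + 98, so a_2 = 1.
  127 = 1*98 + 29, so a_3 = 1.
  98 = 3*29 + 11, so a_4 = 3.
  29 = 2*11 + 7, so a_5 = 2.
  11 = 1*7 + 4, so a_6 = 1.
  7 = 1*4 + 3, so a_7 = 1.
  4 = 1*3 + 1, so a_8 = 1.
  3 = 3*1 + 0, so a_9 = 3.
so x = [1; 1, 1, 1, 3, 2, 1, 1, 1, 3].
Convergents (p_i = a_i*p_{i-1} + p_{i-2}, q_i = a_i*q_{i-1} + q_{i-2} with p_{-2}=0, p_{-1}=1, q_{-2}=1, q_{-1}=0), until the denominator exceeds 69:
  i=0: a_0=1, p_0 = 1*1 + 0 = 1, q_0 = 1*0 + 1 = 1.
  i=1: a_1=1, p_1 = 1*1 + 1 = 2, q_1 = 1*1 + 0 = 1.
  i=2: a_2=1, p_2 = 1*2 + 1 = 3, q_2 = 1*1 + 1 = 2.
  i=3: a_3=1, p_3 = 1*3 + 2 = 5, q_3 = 1*2 + 1 = 3.
  i=4: a_4=3, p_4 = 3*5 + 3 = 18, q_4 = 3*3 + 2 = 11.
  i=5: a_5=2, p_5 = 2*18 + 5 = 41, q_5 = 2*11 + 3 = 25.
  i=6: a_6=1, p_6 = 1*41 + 18 = 59, q_6 = 1*25 + 11 = 36.
  i=7: a_7=1, p_7 = 1*59 + 41 = 100, q_7 = 1*36 + 25 = 61.
  i=8: a_8=1, p_8 = 1*100 + 59 = 159, q_8 = 1*61 + 36 = 97.
q_8 = 97 > 69, so the last convergent with denominator <= 69 is p_7/q_7 = 100/61.
The closest fraction with denominator <= 69 is either p_7/q_7 or the intermediate fraction (k*p_7 + p_6)/(k*q_7 + q_6) with the largest k >= 1 whose denominator stays <= 69; these approach x as k grows, and every other convergent or intermediate fraction in range is farther away.
Largest k: floor((69 - q_6)/q_7) = floor((69 - 36)/61) = 0.
Since k = 0, no intermediate fraction beyond p_7/q_7 has denominator <= 69, so the convergent 100/61 is the closest (its error is |577*61 - 100*352|/(352*61) = 3/21472).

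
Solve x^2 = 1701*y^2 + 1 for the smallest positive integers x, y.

First expand sqrt(1701) as a continued fraction. With x_i = (sqrt(1701) + m_i)/d_i and (m_0, d_0) = (0, 1): a_0 = floor(sqrt(1701)) = 41, since 41^2 = 1681 <= 1701 < 1764 = 42^2.
Iterate m_{i+1} = d_i*a_i - m_i, d_{i+1} = (1701 - m_{i+1}^2)/d_i, a_{i+1} = floor((a_0 + m_{i+1})/d_{i+1}):
  m_1 = 1*41 - 0 = 41, d_1 = (1701 - 41^2)/1 = 20/1 = 20, a_1 = floor((41 + 41)/20) = 4.
  m_2 = 20*4 - 41 = 39, d_2 = (1701 - 39^2)/20 = 180/20 = 9, a_2 = floor((41 + 39)/9) = 8.
  m_3 = 9*8 - 39 = 33, d_3 = (1701 - 33^2)/9 = 612/9 = 68, a_3 = floor((41 + 33)/68) = 1.
  m_4 = 68*1 - 33 = 35, d_4 = (1701 - 35^2)/68 = 476/68 = 7, a_4 = floor((41 + 35)/7) = 10.
  m_5 = 7*10 - 35 = 35, d_5 = (1701 - 35^2)/7 = 476/7 = 68, a_5 = floor((41 + 35)/68) = 1.
  m_6 = 68*1 - 35 = 33, d_6 = (1701 - 33^2)/68 = 612/68 = 9, a_6 = floor((41 + 33)/9) = 8.
  m_7 = 9*8 - 33 = 39, d_7 = (1701 - 39^2)/9 = 180/9 = 20, a_7 = floor((41 + 39)/20) = 4.
  m_8 = 20*4 - 39 = 41, d_8 = (1701 - 41^2)/20 = 20/20 = 1, a_8 = floor((41 + 41)/1) = 82.
  m_9 = 1*82 - 41 = 41, d_9 = (1701 - 41^2)/1 = 20/1 = 20: (m_9, d_9) = (m_1, d_1) = (41, 20), so from here the quotients repeat a_1, ..., a_8; the period length is 8.
So sqrt(1701) = [41; (4, 8, 1, 10, 1, 8, 4, 82)] with period length k = 8.
k is even, so the fundamental solution of x^2 - 1701y^2 = 1 is (p_{k-1}, q_{k-1}) = (p_7, q_7); compute convergents through index 7.
Convergents (p_i = a_i*p_{i-1} + p_{i-2}, q_i = a_i*q_{i-1} + q_{i-2} with p_{-2}=0, p_{-1}=1, q_{-2}=1, q_{-1}=0):
  i=0: a_0=41, p_0 = 41*1 + 0 = 41, q_0 = 41*0 + 1 = 1.
  i=1: a_1=4, p_1 = 4*41 + 1 = 165, q_1 = 4*1 + 0 = 4.
  i=2: a_2=8, p_2 = 8*165 + 41 = 1361, q_2 = 8*4 + 1 = 33.
  i=3: a_3=1, p_3 = 1*1361 + 165 = 1526, q_3 = 1*33 + 4 = 37.
  i=4: a_4=10, p_4 = 10*1526 + 1361 = 16621, q_4 = 10*37 + 33 = 403.
  i=5: a_5=1, p_5 = 1*16621 + 1526 = 18147, q_5 = 1*403 + 37 = 440.
  i=6: a_6=8, p_6 = 8*18147 + 16621 = 161797, q_6 = 8*440 + 403 = 3923.
  i=7: a_7=4, p_7 = 4*161797 + 18147 = 665335, q_7 = 4*3923 + 440 = 16132.
Check: 665335^2 - 1701*16132^2 = 442670662225 - 442670662224 = 1, so (x, y) = (665335, 16132) solves the equation, and by the theorem it is the least positive solution.

(x, y) = (665335, 16132)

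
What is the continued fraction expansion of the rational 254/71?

[3; 1, 1, 2, 1, 2, 1, 2]

Run the Euclidean algorithm on 254 and 71; the successive quotients are the partial quotients a_0, a_1, ... (each step inverts the fractional part left over by the previous one):
  254 = 3*71 + 41, so a_0 = 3.
  71 = 1*41 + 30, so a_1 = 1.
  41 = 1*30 + 11, so a_2 = 1.
  30 = 2*11 + 8, so a_3 = 2.
  11 = 1*8 + 3, so a_4 = 1.
  8 = 2*3 + 2, so a_5 = 2.
  3 = 1*2 + 1, so a_6 = 1.
  2 = 2*1 + 0, so a_7 = 2.
The remainder reaches 0 after 8 divisions, so the expansion has 8 partial quotients, read off in order.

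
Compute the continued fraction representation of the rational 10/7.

[1; 2, 3]

Run the Euclidean algorithm on 10 and 7; the successive quotients are the partial quotients a_0, a_1, ... (each step inverts the fractional part left over by the previous one):
  10 = 1*7 + 3, so a_0 = 1.
  7 = 2*3 + 1, so a_1 = 2.
  3 = 3*1 + 0, so a_2 = 3.
The remainder reaches 0 after 3 divisions, so the expansion has 3 partial quotients, read off in order.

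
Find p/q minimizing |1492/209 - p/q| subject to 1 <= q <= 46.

257/36

Expand x = 1492/209 as a continued fraction with the Euclidean algorithm:
  1492 = 7*209 + 29, so a_0 = 7.
  209 = 7*29 + 6, so a_1 = 7.
  29 = 4*6 + 5, so a_2 = 4.
  6 = 1*5 + 1, so a_3 = 1.
  5 = 5*1 + 0, so a_4 = 5.
so x = [7; 7, 4, 1, 5].
Convergents (p_i = a_i*p_{i-1} + p_{i-2}, q_i = a_i*q_{i-1} + q_{i-2} with p_{-2}=0, p_{-1}=1, q_{-2}=1, q_{-1}=0), until the denominator exceeds 46:
  i=0: a_0=7, p_0 = 7*1 + 0 = 7, q_0 = 7*0 + 1 = 1.
  i=1: a_1=7, p_1 = 7*7 + 1 = 50, q_1 = 7*1 + 0 = 7.
  i=2: a_2=4, p_2 = 4*50 + 7 = 207, q_2 = 4*7 + 1 = 29.
  i=3: a_3=1, p_3 = 1*207 + 50 = 257, q_3 = 1*29 + 7 = 36.
  i=4: a_4=5, p_4 = 5*257 + 207 = 1492, q_4 = 5*36 + 29 = 209.
q_4 = 209 > 46, so the last convergent with denominator <= 46 is p_3/q_3 = 257/36.
The closest fraction with denominator <= 46 is either p_3/q_3 or the intermediate fraction (k*p_3 + p_2)/(k*q_3 + q_2) with the largest k >= 1 whose denominator stays <= 46; these approach x as k grows, and every other convergent or intermediate fraction in range is farther away.
Largest k: floor((46 - q_2)/q_3) = floor((46 - 29)/36) = 0.
Since k = 0, no intermediate fraction beyond p_3/q_3 has denominator <= 46, so the convergent 257/36 is the closest (its error is |1492*36 - 257*209|/(209*36) = 1/7524).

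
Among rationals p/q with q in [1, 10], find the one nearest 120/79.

Expand x = 120/79 as a continued fraction with the Euclidean algorithm:
  120 = 1*79 + 41, so a_0 = 1.
  79 = 1*41 + 38, so a_1 = 1.
  41 = 1*38 + 3, so a_2 = 1.
  38 = 12*3 + 2, so a_3 = 12.
  3 = 1*2 + 1, so a_4 = 1.
  2 = 2*1 + 0, so a_5 = 2.
so x = [1; 1, 1, 12, 1, 2].
Convergents (p_i = a_i*p_{i-1} + p_{i-2}, q_i = a_i*q_{i-1} + q_{i-2} with p_{-2}=0, p_{-1}=1, q_{-2}=1, q_{-1}=0), until the denominator exceeds 10:
  i=0: a_0=1, p_0 = 1*1 + 0 = 1, q_0 = 1*0 + 1 = 1.
  i=1: a_1=1, p_1 = 1*1 + 1 = 2, q_1 = 1*1 + 0 = 1.
  i=2: a_2=1, p_2 = 1*2 + 1 = 3, q_2 = 1*1 + 1 = 2.
  i=3: a_3=12, p_3 = 12*3 + 2 = 38, q_3 = 12*2 + 1 = 25.
q_3 = 25 > 10, so the last convergent with denominator <= 10 is p_2/q_2 = 3/2.
The closest fraction with denominator <= 10 is either p_2/q_2 or the intermediate fraction (k*p_2 + p_1)/(k*q_2 + q_1) with the largest k >= 1 whose denominator stays <= 10; these approach x as k grows, and every other convergent or intermediate fraction in range is farther away.
Largest k: floor((10 - q_1)/q_2) = floor((10 - 1)/2) = 4.
That gives (4*3 + 2)/(4*2 + 1) = 14/9.
Compare the errors: |x - 3/2| = |120*2 - 3*79|/(79*2) = 3/158, and |x - 14/9| = |120*9 - 14*79|/(79*9) = 26/711.
Cross-multiplying, 3*711 = 2133 < 4108 = 26*158, so 3/158 is smaller: the convergent 3/2 is closer to x than 14/9.

3/2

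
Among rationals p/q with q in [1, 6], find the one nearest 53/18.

3/1

Expand x = 53/18 as a continued fraction with the Euclidean algorithm:
  53 = 2*18 + 17, so a_0 = 2.
  18 = 1*17 + 1, so a_1 = 1.
  17 = 17*1 + 0, so a_2 = 17.
so x = [2; 1, 17].
Convergents (p_i = a_i*p_{i-1} + p_{i-2}, q_i = a_i*q_{i-1} + q_{i-2} with p_{-2}=0, p_{-1}=1, q_{-2}=1, q_{-1}=0), until the denominator exceeds 6:
  i=0: a_0=2, p_0 = 2*1 + 0 = 2, q_0 = 2*0 + 1 = 1.
  i=1: a_1=1, p_1 = 1*2 + 1 = 3, q_1 = 1*1 + 0 = 1.
  i=2: a_2=17, p_2 = 17*3 + 2 = 53, q_2 = 17*1 + 1 = 18.
q_2 = 18 > 6, so the last convergent with denominator <= 6 is p_1/q_1 = 3/1.
The closest fraction with denominator <= 6 is either p_1/q_1 or the intermediate fraction (k*p_1 + p_0)/(k*q_1 + q_0) with the largest k >= 1 whose denominator stays <= 6; these approach x as k grows, and every other convergent or intermediate fraction in range is farther away.
Largest k: floor((6 - q_0)/q_1) = floor((6 - 1)/1) = 5.
That gives (5*3 + 2)/(5*1 + 1) = 17/6.
Compare the errors: |x - 3/1| = |53*1 - 3*18|/(18*1) = 1/18, and |x - 17/6| = |53*6 - 17*18|/(18*6) = 12/108.
Cross-multiplying, 1*108 = 108 < 216 = 12*18, so 1/18 is smaller: the convergent 3/1 is closer to x than 17/6.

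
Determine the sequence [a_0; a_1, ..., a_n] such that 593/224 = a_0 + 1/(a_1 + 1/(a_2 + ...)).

Run the Euclidean algorithm on 593 and 224; the successive quotients are the partial quotients a_0, a_1, ... (each step inverts the fractional part left over by the previous one):
  593 = 2*224 + 145, so a_0 = 2.
  224 = 1*145 + 79, so a_1 = 1.
  145 = 1*79 + 66, so a_2 = 1.
  79 = 1*66 + 13, so a_3 = 1.
  66 = 5*13 + 1, so a_4 = 5.
  13 = 13*1 + 0, so a_5 = 13.
The remainder reaches 0 after 6 divisions, so the expansion has 6 partial quotients, read off in order.

[2; 1, 1, 1, 5, 13]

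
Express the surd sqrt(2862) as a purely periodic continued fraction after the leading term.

[53; (2, 106)]

Write x_i = (sqrt(2862) + m_i)/d_i with (m_0, d_0) = (0, 1). a_0 = floor(sqrt(2862)) = 53, since 53^2 = 2809 <= 2862 < 2916 = 54^2.
Iterate m_{i+1} = d_i*a_i - m_i, d_{i+1} = (2862 - m_{i+1}^2)/d_i, a_{i+1} = floor((a_0 + m_{i+1})/d_{i+1}):
  m_1 = 1*53 - 0 = 53, d_1 = (2862 - 53^2)/1 = 53/1 = 53, a_1 = floor((53 + 53)/53) = 2.
  m_2 = 53*2 - 53 = 53, d_2 = (2862 - 53^2)/53 = 53/53 = 1, a_2 = floor((53 + 53)/1) = 106.
  m_3 = 1*106 - 53 = 53, d_3 = (2862 - 53^2)/1 = 53/1 = 53: (m_3, d_3) = (m_1, d_1) = (53, 53), so from here the quotients repeat a_1, a_2; the period length is 2.
Hence the expansion of sqrt(2862) is a_0 = 53 followed by the repeating block 2, 106 (period 2).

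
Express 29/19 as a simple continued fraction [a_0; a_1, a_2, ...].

[1; 1, 1, 9]

Run the Euclidean algorithm on 29 and 19; the successive quotients are the partial quotients a_0, a_1, ... (each step inverts the fractional part left over by the previous one):
  29 = 1*19 + 10, so a_0 = 1.
  19 = 1*10 + 9, so a_1 = 1.
  10 = 1*9 + 1, so a_2 = 1.
  9 = 9*1 + 0, so a_3 = 9.
The remainder reaches 0 after 4 divisions, so the expansion has 4 partial quotients, read off in order.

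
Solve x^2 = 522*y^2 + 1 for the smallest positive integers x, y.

(x, y) = (19603, 858)

First expand sqrt(522) as a continued fraction. With x_i = (sqrt(522) + m_i)/d_i and (m_0, d_0) = (0, 1): a_0 = floor(sqrt(522)) = 22, since 22^2 = 484 <= 522 < 529 = 23^2.
Iterate m_{i+1} = d_i*a_i - m_i, d_{i+1} = (522 - m_{i+1}^2)/d_i, a_{i+1} = floor((a_0 + m_{i+1})/d_{i+1}):
  m_1 = 1*22 - 0 = 22, d_1 = (522 - 22^2)/1 = 38/1 = 38, a_1 = floor((22 + 22)/38) = 1.
  m_2 = 38*1 - 22 = 16, d_2 = (522 - 16^2)/38 = 266/38 = 7, a_2 = floor((22 + 16)/7) = 5.
  m_3 = 7*5 - 16 = 19, d_3 = (522 - 19^2)/7 = 161/7 = 23, a_3 = floor((22 + 19)/23) = 1.
  m_4 = 23*1 - 19 = 4, d_4 = (522 - 4^2)/23 = 506/23 = 22, a_4 = floor((22 + 4)/22) = 1.
  m_5 = 22*1 - 4 = 18, d_5 = (522 - 18^2)/22 = 198/22 = 9, a_5 = floor((22 + 18)/9) = 4.
  m_6 = 9*4 - 18 = 18, d_6 = (522 - 18^2)/9 = 198/9 = 22, a_6 = floor((22 + 18)/22) = 1.
  m_7 = 22*1 - 18 = 4, d_7 = (522 - 4^2)/22 = 506/22 = 23, a_7 = floor((22 + 4)/23) = 1.
  m_8 = 23*1 - 4 = 19, d_8 = (522 - 19^2)/23 = 161/23 = 7, a_8 = floor((22 + 19)/7) = 5.
  m_9 = 7*5 - 19 = 16, d_9 = (522 - 16^2)/7 = 266/7 = 38, a_9 = floor((22 + 16)/38) = 1.
  m_10 = 38*1 - 16 = 22, d_10 = (522 - 22^2)/38 = 38/38 = 1, a_10 = floor((22 + 22)/1) = 44.
  m_11 = 1*44 - 22 = 22, d_11 = (522 - 22^2)/1 = 38/1 = 38: (m_11, d_11) = (m_1, d_1) = (22, 38), so from here the quotients repeat a_1, ..., a_10; the period length is 10.
So sqrt(522) = [22; (1, 5, 1, 1, 4, 1, 1, 5, 1, 44)] with period length k = 10.
k is even, so the fundamental solution of x^2 - 522y^2 = 1 is (p_{k-1}, q_{k-1}) = (p_9, q_9); compute convergents through index 9.
Convergents (p_i = a_i*p_{i-1} + p_{i-2}, q_i = a_i*q_{i-1} + q_{i-2} with p_{-2}=0, p_{-1}=1, q_{-2}=1, q_{-1}=0):
  i=0: a_0=22, p_0 = 22*1 + 0 = 22, q_0 = 22*0 + 1 = 1.
  i=1: a_1=1, p_1 = 1*22 + 1 = 23, q_1 = 1*1 + 0 = 1.
  i=2: a_2=5, p_2 = 5*23 + 22 = 137, q_2 = 5*1 + 1 = 6.
  i=3: a_3=1, p_3 = 1*137 + 23 = 160, q_3 = 1*6 + 1 = 7.
  i=4: a_4=1, p_4 = 1*160 + 137 = 297, q_4 = 1*7 + 6 = 13.
  i=5: a_5=4, p_5 = 4*297 + 160 = 1348, q_5 = 4*13 + 7 = 59.
  i=6: a_6=1, p_6 = 1*1348 + 297 = 1645, q_6 = 1*59 + 13 = 72.
  i=7: a_7=1, p_7 = 1*1645 + 1348 = 2993, q_7 = 1*72 + 59 = 131.
  i=8: a_8=5, p_8 = 5*2993 + 1645 = 16610, q_8 = 5*131 + 72 = 727.
  i=9: a_9=1, p_9 = 1*16610 + 2993 = 19603, q_9 = 1*727 + 131 = 858.
Check: 19603^2 - 522*858^2 = 384277609 - 384277608 = 1, so (x, y) = (19603, 858) solves the equation, and by the theorem it is the least positive solution.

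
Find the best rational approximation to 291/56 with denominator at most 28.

26/5

Expand x = 291/56 as a continued fraction with the Euclidean algorithm:
  291 = 5*56 + 11, so a_0 = 5.
  56 = 5*11 + 1, so a_1 = 5.
  11 = 11*1 + 0, so a_2 = 11.
so x = [5; 5, 11].
Convergents (p_i = a_i*p_{i-1} + p_{i-2}, q_i = a_i*q_{i-1} + q_{i-2} with p_{-2}=0, p_{-1}=1, q_{-2}=1, q_{-1}=0), until the denominator exceeds 28:
  i=0: a_0=5, p_0 = 5*1 + 0 = 5, q_0 = 5*0 + 1 = 1.
  i=1: a_1=5, p_1 = 5*5 + 1 = 26, q_1 = 5*1 + 0 = 5.
  i=2: a_2=11, p_2 = 11*26 + 5 = 291, q_2 = 11*5 + 1 = 56.
q_2 = 56 > 28, so the last convergent with denominator <= 28 is p_1/q_1 = 26/5.
The closest fraction with denominator <= 28 is either p_1/q_1 or the intermediate fraction (k*p_1 + p_0)/(k*q_1 + q_0) with the largest k >= 1 whose denominator stays <= 28; these approach x as k grows, and every other convergent or intermediate fraction in range is farther away.
Largest k: floor((28 - q_0)/q_1) = floor((28 - 1)/5) = 5.
That gives (5*26 + 5)/(5*5 + 1) = 135/26.
Compare the errors: |x - 26/5| = |291*5 - 26*56|/(56*5) = 1/280, and |x - 135/26| = |291*26 - 135*56|/(56*26) = 6/1456.
Cross-multiplying, 1*1456 = 1456 < 1680 = 6*280, so 1/280 is smaller: the convergent 26/5 is closer to x than 135/26.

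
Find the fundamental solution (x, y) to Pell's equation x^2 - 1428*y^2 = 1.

(x, y) = (3401, 90)

First expand sqrt(1428) as a continued fraction. With x_i = (sqrt(1428) + m_i)/d_i and (m_0, d_0) = (0, 1): a_0 = floor(sqrt(1428)) = 37, since 37^2 = 1369 <= 1428 < 1444 = 38^2.
Iterate m_{i+1} = d_i*a_i - m_i, d_{i+1} = (1428 - m_{i+1}^2)/d_i, a_{i+1} = floor((a_0 + m_{i+1})/d_{i+1}):
  m_1 = 1*37 - 0 = 37, d_1 = (1428 - 37^2)/1 = 59/1 = 59, a_1 = floor((37 + 37)/59) = 1.
  m_2 = 59*1 - 37 = 22, d_2 = (1428 - 22^2)/59 = 944/59 = 16, a_2 = floor((37 + 22)/16) = 3.
  m_3 = 16*3 - 22 = 26, d_3 = (1428 - 26^2)/16 = 752/16 = 47, a_3 = floor((37 + 26)/47) = 1.
  m_4 = 47*1 - 26 = 21, d_4 = (1428 - 21^2)/47 = 987/47 = 21, a_4 = floor((37 + 21)/21) = 2.
  m_5 = 21*2 - 21 = 21, d_5 = (1428 - 21^2)/21 = 987/21 = 47, a_5 = floor((37 + 21)/47) = 1.
  m_6 = 47*1 - 21 = 26, d_6 = (1428 - 26^2)/47 = 752/47 = 16, a_6 = floor((37 + 26)/16) = 3.
  m_7 = 16*3 - 26 = 22, d_7 = (1428 - 22^2)/16 = 944/16 = 59, a_7 = floor((37 + 22)/59) = 1.
  m_8 = 59*1 - 22 = 37, d_8 = (1428 - 37^2)/59 = 59/59 = 1, a_8 = floor((37 + 37)/1) = 74.
  m_9 = 1*74 - 37 = 37, d_9 = (1428 - 37^2)/1 = 59/1 = 59: (m_9, d_9) = (m_1, d_1) = (37, 59), so from here the quotients repeat a_1, ..., a_8; the period length is 8.
So sqrt(1428) = [37; (1, 3, 1, 2, 1, 3, 1, 74)] with period length k = 8.
k is even, so the fundamental solution of x^2 - 1428y^2 = 1 is (p_{k-1}, q_{k-1}) = (p_7, q_7); compute convergents through index 7.
Convergents (p_i = a_i*p_{i-1} + p_{i-2}, q_i = a_i*q_{i-1} + q_{i-2} with p_{-2}=0, p_{-1}=1, q_{-2}=1, q_{-1}=0):
  i=0: a_0=37, p_0 = 37*1 + 0 = 37, q_0 = 37*0 + 1 = 1.
  i=1: a_1=1, p_1 = 1*37 + 1 = 38, q_1 = 1*1 + 0 = 1.
  i=2: a_2=3, p_2 = 3*38 + 37 = 151, q_2 = 3*1 + 1 = 4.
  i=3: a_3=1, p_3 = 1*151 + 38 = 189, q_3 = 1*4 + 1 = 5.
  i=4: a_4=2, p_4 = 2*189 + 151 = 529, q_4 = 2*5 + 4 = 14.
  i=5: a_5=1, p_5 = 1*529 + 189 = 718, q_5 = 1*14 + 5 = 19.
  i=6: a_6=3, p_6 = 3*718 + 529 = 2683, q_6 = 3*19 + 14 = 71.
  i=7: a_7=1, p_7 = 1*2683 + 718 = 3401, q_7 = 1*71 + 19 = 90.
Check: 3401^2 - 1428*90^2 = 11566801 - 11566800 = 1, so (x, y) = (3401, 90) solves the equation, and by the theorem it is the least positive solution.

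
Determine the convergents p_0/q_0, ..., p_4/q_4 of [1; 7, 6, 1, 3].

1/1, 8/7, 49/43, 57/50, 220/193

Using the convergent recurrence p_i = a_i*p_{i-1} + p_{i-2}, q_i = a_i*q_{i-1} + q_{i-2} with p_{-2}=0, p_{-1}=1, q_{-2}=1, q_{-1}=0:
  i=0: a_0=1, p_0 = 1*1 + 0 = 1, q_0 = 1*0 + 1 = 1.
  i=1: a_1=7, p_1 = 7*1 + 1 = 8, q_1 = 7*1 + 0 = 7.
  i=2: a_2=6, p_2 = 6*8 + 1 = 49, q_2 = 6*7 + 1 = 43.
  i=3: a_3=1, p_3 = 1*49 + 8 = 57, q_3 = 1*43 + 7 = 50.
  i=4: a_4=3, p_4 = 3*57 + 49 = 220, q_4 = 3*50 + 43 = 193.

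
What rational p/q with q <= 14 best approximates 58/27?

Expand x = 58/27 as a continued fraction with the Euclidean algorithm:
  58 = 2*27 + 4, so a_0 = 2.
  27 = 6*4 + 3, so a_1 = 6.
  4 = 1*3 + 1, so a_2 = 1.
  3 = 3*1 + 0, so a_3 = 3.
so x = [2; 6, 1, 3].
Convergents (p_i = a_i*p_{i-1} + p_{i-2}, q_i = a_i*q_{i-1} + q_{i-2} with p_{-2}=0, p_{-1}=1, q_{-2}=1, q_{-1}=0), until the denominator exceeds 14:
  i=0: a_0=2, p_0 = 2*1 + 0 = 2, q_0 = 2*0 + 1 = 1.
  i=1: a_1=6, p_1 = 6*2 + 1 = 13, q_1 = 6*1 + 0 = 6.
  i=2: a_2=1, p_2 = 1*13 + 2 = 15, q_2 = 1*6 + 1 = 7.
  i=3: a_3=3, p_3 = 3*15 + 13 = 58, q_3 = 3*7 + 6 = 27.
q_3 = 27 > 14, so the last convergent with denominator <= 14 is p_2/q_2 = 15/7.
The closest fraction with denominator <= 14 is either p_2/q_2 or the intermediate fraction (k*p_2 + p_1)/(k*q_2 + q_1) with the largest k >= 1 whose denominator stays <= 14; these approach x as k grows, and every other convergent or intermediate fraction in range is farther away.
Largest k: floor((14 - q_1)/q_2) = floor((14 - 6)/7) = 1.
That gives (1*15 + 13)/(1*7 + 6) = 28/13.
Compare the errors: |x - 15/7| = |58*7 - 15*27|/(27*7) = 1/189, and |x - 28/13| = |58*13 - 28*27|/(27*13) = 2/351.
Cross-multiplying, 1*351 = 351 < 378 = 2*189, so 1/189 is smaller: the convergent 15/7 is closer to x than 28/13.

15/7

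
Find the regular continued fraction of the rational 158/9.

[17; 1, 1, 4]

Run the Euclidean algorithm on 158 and 9; the successive quotients are the partial quotients a_0, a_1, ... (each step inverts the fractional part left over by the previous one):
  158 = 17*9 + 5, so a_0 = 17.
  9 = 1*5 + 4, so a_1 = 1.
  5 = 1*4 + 1, so a_2 = 1.
  4 = 4*1 + 0, so a_3 = 4.
The remainder reaches 0 after 4 divisions, so the expansion has 4 partial quotients, read off in order.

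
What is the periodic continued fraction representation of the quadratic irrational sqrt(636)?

[25; (4, 1, 1, 3, 3, 12, 3, 3, 1, 1, 4, 50)]

Write x_i = (sqrt(636) + m_i)/d_i with (m_0, d_0) = (0, 1). a_0 = floor(sqrt(636)) = 25, since 25^2 = 625 <= 636 < 676 = 26^2.
Iterate m_{i+1} = d_i*a_i - m_i, d_{i+1} = (636 - m_{i+1}^2)/d_i, a_{i+1} = floor((a_0 + m_{i+1})/d_{i+1}):
  m_1 = 1*25 - 0 = 25, d_1 = (636 - 25^2)/1 = 11/1 = 11, a_1 = floor((25 + 25)/11) = 4.
  m_2 = 11*4 - 25 = 19, d_2 = (636 - 19^2)/11 = 275/11 = 25, a_2 = floor((25 + 19)/25) = 1.
  m_3 = 25*1 - 19 = 6, d_3 = (636 - 6^2)/25 = 600/25 = 24, a_3 = floor((25 + 6)/24) = 1.
  m_4 = 24*1 - 6 = 18, d_4 = (636 - 18^2)/24 = 312/24 = 13, a_4 = floor((25 + 18)/13) = 3.
  m_5 = 13*3 - 18 = 21, d_5 = (636 - 21^2)/13 = 195/13 = 15, a_5 = floor((25 + 21)/15) = 3.
  m_6 = 15*3 - 21 = 24, d_6 = (636 - 24^2)/15 = 60/15 = 4, a_6 = floor((25 + 24)/4) = 12.
  m_7 = 4*12 - 24 = 24, d_7 = (636 - 24^2)/4 = 60/4 = 15, a_7 = floor((25 + 24)/15) = 3.
  m_8 = 15*3 - 24 = 21, d_8 = (636 - 21^2)/15 = 195/15 = 13, a_8 = floor((25 + 21)/13) = 3.
  m_9 = 13*3 - 21 = 18, d_9 = (636 - 18^2)/13 = 312/13 = 24, a_9 = floor((25 + 18)/24) = 1.
  m_10 = 24*1 - 18 = 6, d_10 = (636 - 6^2)/24 = 600/24 = 25, a_10 = floor((25 + 6)/25) = 1.
  m_11 = 25*1 - 6 = 19, d_11 = (636 - 19^2)/25 = 275/25 = 11, a_11 = floor((25 + 19)/11) = 4.
  m_12 = 11*4 - 19 = 25, d_12 = (636 - 25^2)/11 = 11/11 = 1, a_12 = floor((25 + 25)/1) = 50.
  m_13 = 1*50 - 25 = 25, d_13 = (636 - 25^2)/1 = 11/1 = 11: (m_13, d_13) = (m_1, d_1) = (25, 11), so from here the quotients repeat a_1, ..., a_12; the period length is 12.
Hence the expansion of sqrt(636) is a_0 = 25 followed by the repeating block 4, 1, 1, 3, 3, 12, 3, 3, 1, 1, 4, 50 (period 12).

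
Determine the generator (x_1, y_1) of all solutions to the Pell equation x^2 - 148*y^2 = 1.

First expand sqrt(148) as a continued fraction. With x_i = (sqrt(148) + m_i)/d_i and (m_0, d_0) = (0, 1): a_0 = floor(sqrt(148)) = 12, since 12^2 = 144 <= 148 < 169 = 13^2.
Iterate m_{i+1} = d_i*a_i - m_i, d_{i+1} = (148 - m_{i+1}^2)/d_i, a_{i+1} = floor((a_0 + m_{i+1})/d_{i+1}):
  m_1 = 1*12 - 0 = 12, d_1 = (148 - 12^2)/1 = 4/1 = 4, a_1 = floor((12 + 12)/4) = 6.
  m_2 = 4*6 - 12 = 12, d_2 = (148 - 12^2)/4 = 4/4 = 1, a_2 = floor((12 + 12)/1) = 24.
  m_3 = 1*24 - 12 = 12, d_3 = (148 - 12^2)/1 = 4/1 = 4: (m_3, d_3) = (m_1, d_1) = (12, 4), so from here the quotients repeat a_1, a_2; the period length is 2.
So sqrt(148) = [12; (6, 24)] with period length k = 2.
k is even, so the fundamental solution of x^2 - 148y^2 = 1 is (p_{k-1}, q_{k-1}) = (p_1, q_1); compute convergents through index 1.
Convergents (p_i = a_i*p_{i-1} + p_{i-2}, q_i = a_i*q_{i-1} + q_{i-2} with p_{-2}=0, p_{-1}=1, q_{-2}=1, q_{-1}=0):
  i=0: a_0=12, p_0 = 12*1 + 0 = 12, q_0 = 12*0 + 1 = 1.
  i=1: a_1=6, p_1 = 6*12 + 1 = 73, q_1 = 6*1 + 0 = 6.
Check: 73^2 - 148*6^2 = 5329 - 5328 = 1, so (x, y) = (73, 6) solves the equation, and by the theorem it is the least positive solution.

(x, y) = (73, 6)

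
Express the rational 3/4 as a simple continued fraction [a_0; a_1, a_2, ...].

Run the Euclidean algorithm on 3 and 4; the successive quotients are the partial quotients a_0, a_1, ... (each step inverts the fractional part left over by the previous one):
  3 = 0*4 + 3, so a_0 = 0.
  4 = 1*3 + 1, so a_1 = 1.
  3 = 3*1 + 0, so a_2 = 3.
The remainder reaches 0 after 3 divisions, so the expansion has 3 partial quotients, read off in order.

[0; 1, 3]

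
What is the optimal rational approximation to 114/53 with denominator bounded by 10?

15/7

Expand x = 114/53 as a continued fraction with the Euclidean algorithm:
  114 = 2*53 + 8, so a_0 = 2.
  53 = 6*8 + 5, so a_1 = 6.
  8 = 1*5 + 3, so a_2 = 1.
  5 = 1*3 + 2, so a_3 = 1.
  3 = 1*2 + 1, so a_4 = 1.
  2 = 2*1 + 0, so a_5 = 2.
so x = [2; 6, 1, 1, 1, 2].
Convergents (p_i = a_i*p_{i-1} + p_{i-2}, q_i = a_i*q_{i-1} + q_{i-2} with p_{-2}=0, p_{-1}=1, q_{-2}=1, q_{-1}=0), until the denominator exceeds 10:
  i=0: a_0=2, p_0 = 2*1 + 0 = 2, q_0 = 2*0 + 1 = 1.
  i=1: a_1=6, p_1 = 6*2 + 1 = 13, q_1 = 6*1 + 0 = 6.
  i=2: a_2=1, p_2 = 1*13 + 2 = 15, q_2 = 1*6 + 1 = 7.
  i=3: a_3=1, p_3 = 1*15 + 13 = 28, q_3 = 1*7 + 6 = 13.
q_3 = 13 > 10, so the last convergent with denominator <= 10 is p_2/q_2 = 15/7.
The closest fraction with denominator <= 10 is either p_2/q_2 or the intermediate fraction (k*p_2 + p_1)/(k*q_2 + q_1) with the largest k >= 1 whose denominator stays <= 10; these approach x as k grows, and every other convergent or intermediate fraction in range is farther away.
Largest k: floor((10 - q_1)/q_2) = floor((10 - 6)/7) = 0.
Since k = 0, no intermediate fraction beyond p_2/q_2 has denominator <= 10, so the convergent 15/7 is the closest (its error is |114*7 - 15*53|/(53*7) = 3/371).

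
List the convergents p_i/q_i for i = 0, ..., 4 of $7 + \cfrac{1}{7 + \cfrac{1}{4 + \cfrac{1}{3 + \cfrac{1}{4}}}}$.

Using the convergent recurrence p_i = a_i*p_{i-1} + p_{i-2}, q_i = a_i*q_{i-1} + q_{i-2} with p_{-2}=0, p_{-1}=1, q_{-2}=1, q_{-1}=0:
  i=0: a_0=7, p_0 = 7*1 + 0 = 7, q_0 = 7*0 + 1 = 1.
  i=1: a_1=7, p_1 = 7*7 + 1 = 50, q_1 = 7*1 + 0 = 7.
  i=2: a_2=4, p_2 = 4*50 + 7 = 207, q_2 = 4*7 + 1 = 29.
  i=3: a_3=3, p_3 = 3*207 + 50 = 671, q_3 = 3*29 + 7 = 94.
  i=4: a_4=4, p_4 = 4*671 + 207 = 2891, q_4 = 4*94 + 29 = 405.

7/1, 50/7, 207/29, 671/94, 2891/405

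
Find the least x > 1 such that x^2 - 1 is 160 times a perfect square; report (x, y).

First expand sqrt(160) as a continued fraction. With x_i = (sqrt(160) + m_i)/d_i and (m_0, d_0) = (0, 1): a_0 = floor(sqrt(160)) = 12, since 12^2 = 144 <= 160 < 169 = 13^2.
Iterate m_{i+1} = d_i*a_i - m_i, d_{i+1} = (160 - m_{i+1}^2)/d_i, a_{i+1} = floor((a_0 + m_{i+1})/d_{i+1}):
  m_1 = 1*12 - 0 = 12, d_1 = (160 - 12^2)/1 = 16/1 = 16, a_1 = floor((12 + 12)/16) = 1.
  m_2 = 16*1 - 12 = 4, d_2 = (160 - 4^2)/16 = 144/16 = 9, a_2 = floor((12 + 4)/9) = 1.
  m_3 = 9*1 - 4 = 5, d_3 = (160 - 5^2)/9 = 135/9 = 15, a_3 = floor((12 + 5)/15) = 1.
  m_4 = 15*1 - 5 = 10, d_4 = (160 - 10^2)/15 = 60/15 = 4, a_4 = floor((12 + 10)/4) = 5.
  m_5 = 4*5 - 10 = 10, d_5 = (160 - 10^2)/4 = 60/4 = 15, a_5 = floor((12 + 10)/15) = 1.
  m_6 = 15*1 - 10 = 5, d_6 = (160 - 5^2)/15 = 135/15 = 9, a_6 = floor((12 + 5)/9) = 1.
  m_7 = 9*1 - 5 = 4, d_7 = (160 - 4^2)/9 = 144/9 = 16, a_7 = floor((12 + 4)/16) = 1.
  m_8 = 16*1 - 4 = 12, d_8 = (160 - 12^2)/16 = 16/16 = 1, a_8 = floor((12 + 12)/1) = 24.
  m_9 = 1*24 - 12 = 12, d_9 = (160 - 12^2)/1 = 16/1 = 16: (m_9, d_9) = (m_1, d_1) = (12, 16), so from here the quotients repeat a_1, ..., a_8; the period length is 8.
So sqrt(160) = [12; (1, 1, 1, 5, 1, 1, 1, 24)] with period length k = 8.
k is even, so the fundamental solution of x^2 - 160y^2 = 1 is (p_{k-1}, q_{k-1}) = (p_7, q_7); compute convergents through index 7.
Convergents (p_i = a_i*p_{i-1} + p_{i-2}, q_i = a_i*q_{i-1} + q_{i-2} with p_{-2}=0, p_{-1}=1, q_{-2}=1, q_{-1}=0):
  i=0: a_0=12, p_0 = 12*1 + 0 = 12, q_0 = 12*0 + 1 = 1.
  i=1: a_1=1, p_1 = 1*12 + 1 = 13, q_1 = 1*1 + 0 = 1.
  i=2: a_2=1, p_2 = 1*13 + 12 = 25, q_2 = 1*1 + 1 = 2.
  i=3: a_3=1, p_3 = 1*25 + 13 = 38, q_3 = 1*2 + 1 = 3.
  i=4: a_4=5, p_4 = 5*38 + 25 = 215, q_4 = 5*3 + 2 = 17.
  i=5: a_5=1, p_5 = 1*215 + 38 = 253, q_5 = 1*17 + 3 = 20.
  i=6: a_6=1, p_6 = 1*253 + 215 = 468, q_6 = 1*20 + 17 = 37.
  i=7: a_7=1, p_7 = 1*468 + 253 = 721, q_7 = 1*37 + 20 = 57.
Check: 721^2 - 160*57^2 = 519841 - 519840 = 1, so (x, y) = (721, 57) solves the equation, and by the theorem it is the least positive solution.

(x, y) = (721, 57)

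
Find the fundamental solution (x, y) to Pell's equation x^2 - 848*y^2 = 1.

First expand sqrt(848) as a continued fraction. With x_i = (sqrt(848) + m_i)/d_i and (m_0, d_0) = (0, 1): a_0 = floor(sqrt(848)) = 29, since 29^2 = 841 <= 848 < 900 = 30^2.
Iterate m_{i+1} = d_i*a_i - m_i, d_{i+1} = (848 - m_{i+1}^2)/d_i, a_{i+1} = floor((a_0 + m_{i+1})/d_{i+1}):
  m_1 = 1*29 - 0 = 29, d_1 = (848 - 29^2)/1 = 7/1 = 7, a_1 = floor((29 + 29)/7) = 8.
  m_2 = 7*8 - 29 = 27, d_2 = (848 - 27^2)/7 = 119/7 = 17, a_2 = floor((29 + 27)/17) = 3.
  m_3 = 17*3 - 27 = 24, d_3 = (848 - 24^2)/17 = 272/17 = 16, a_3 = floor((29 + 24)/16) = 3.
  m_4 = 16*3 - 24 = 24, d_4 = (848 - 24^2)/16 = 272/16 = 17, a_4 = floor((29 + 24)/17) = 3.
  m_5 = 17*3 - 24 = 27, d_5 = (848 - 27^2)/17 = 119/17 = 7, a_5 = floor((29 + 27)/7) = 8.
  m_6 = 7*8 - 27 = 29, d_6 = (848 - 29^2)/7 = 7/7 = 1, a_6 = floor((29 + 29)/1) = 58.
  m_7 = 1*58 - 29 = 29, d_7 = (848 - 29^2)/1 = 7/1 = 7: (m_7, d_7) = (m_1, d_1) = (29, 7), so from here the quotients repeat a_1, ..., a_6; the period length is 6.
So sqrt(848) = [29; (8, 3, 3, 3, 8, 58)] with period length k = 6.
k is even, so the fundamental solution of x^2 - 848y^2 = 1 is (p_{k-1}, q_{k-1}) = (p_5, q_5); compute convergents through index 5.
Convergents (p_i = a_i*p_{i-1} + p_{i-2}, q_i = a_i*q_{i-1} + q_{i-2} with p_{-2}=0, p_{-1}=1, q_{-2}=1, q_{-1}=0):
  i=0: a_0=29, p_0 = 29*1 + 0 = 29, q_0 = 29*0 + 1 = 1.
  i=1: a_1=8, p_1 = 8*29 + 1 = 233, q_1 = 8*1 + 0 = 8.
  i=2: a_2=3, p_2 = 3*233 + 29 = 728, q_2 = 3*8 + 1 = 25.
  i=3: a_3=3, p_3 = 3*728 + 233 = 2417, q_3 = 3*25 + 8 = 83.
  i=4: a_4=3, p_4 = 3*2417 + 728 = 7979, q_4 = 3*83 + 25 = 274.
  i=5: a_5=8, p_5 = 8*7979 + 2417 = 66249, q_5 = 8*274 + 83 = 2275.
Check: 66249^2 - 848*2275^2 = 4388930001 - 4388930000 = 1, so (x, y) = (66249, 2275) solves the equation, and by the theorem it is the least positive solution.

(x, y) = (66249, 2275)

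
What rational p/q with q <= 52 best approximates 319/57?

291/52

Expand x = 319/57 as a continued fraction with the Euclidean algorithm:
  319 = 5*57 + 34, so a_0 = 5.
  57 = 1*34 + 23, so a_1 = 1.
  34 = 1*23 + 11, so a_2 = 1.
  23 = 2*11 + 1, so a_3 = 2.
  11 = 11*1 + 0, so a_4 = 11.
so x = [5; 1, 1, 2, 11].
Convergents (p_i = a_i*p_{i-1} + p_{i-2}, q_i = a_i*q_{i-1} + q_{i-2} with p_{-2}=0, p_{-1}=1, q_{-2}=1, q_{-1}=0), until the denominator exceeds 52:
  i=0: a_0=5, p_0 = 5*1 + 0 = 5, q_0 = 5*0 + 1 = 1.
  i=1: a_1=1, p_1 = 1*5 + 1 = 6, q_1 = 1*1 + 0 = 1.
  i=2: a_2=1, p_2 = 1*6 + 5 = 11, q_2 = 1*1 + 1 = 2.
  i=3: a_3=2, p_3 = 2*11 + 6 = 28, q_3 = 2*2 + 1 = 5.
  i=4: a_4=11, p_4 = 11*28 + 11 = 319, q_4 = 11*5 + 2 = 57.
q_4 = 57 > 52, so the last convergent with denominator <= 52 is p_3/q_3 = 28/5.
The closest fraction with denominator <= 52 is either p_3/q_3 or the intermediate fraction (k*p_3 + p_2)/(k*q_3 + q_2) with the largest k >= 1 whose denominator stays <= 52; these approach x as k grows, and every other convergent or intermediate fraction in range is farther away.
Largest k: floor((52 - q_2)/q_3) = floor((52 - 2)/5) = 10.
That gives (10*28 + 11)/(10*5 + 2) = 291/52.
Compare the errors: |x - 28/5| = |319*5 - 28*57|/(57*5) = 1/285, and |x - 291/52| = |319*52 - 291*57|/(57*52) = 1/2964.
Cross-multiplying, 1*285 = 285 < 2964 = 1*2964, so 1/2964 is smaller: the intermediate fraction 291/52 is closer to x than 28/5.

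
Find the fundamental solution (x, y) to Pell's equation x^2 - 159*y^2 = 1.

First expand sqrt(159) as a continued fraction. With x_i = (sqrt(159) + m_i)/d_i and (m_0, d_0) = (0, 1): a_0 = floor(sqrt(159)) = 12, since 12^2 = 144 <= 159 < 169 = 13^2.
Iterate m_{i+1} = d_i*a_i - m_i, d_{i+1} = (159 - m_{i+1}^2)/d_i, a_{i+1} = floor((a_0 + m_{i+1})/d_{i+1}):
  m_1 = 1*12 - 0 = 12, d_1 = (159 - 12^2)/1 = 15/1 = 15, a_1 = floor((12 + 12)/15) = 1.
  m_2 = 15*1 - 12 = 3, d_2 = (159 - 3^2)/15 = 150/15 = 10, a_2 = floor((12 + 3)/10) = 1.
  m_3 = 10*1 - 3 = 7, d_3 = (159 - 7^2)/10 = 110/10 = 11, a_3 = floor((12 + 7)/11) = 1.
  m_4 = 11*1 - 7 = 4, d_4 = (159 - 4^2)/11 = 143/11 = 13, a_4 = floor((12 + 4)/13) = 1.
  m_5 = 13*1 - 4 = 9, d_5 = (159 - 9^2)/13 = 78/13 = 6, a_5 = floor((12 + 9)/6) = 3.
  m_6 = 6*3 - 9 = 9, d_6 = (159 - 9^2)/6 = 78/6 = 13, a_6 = floor((12 + 9)/13) = 1.
  m_7 = 13*1 - 9 = 4, d_7 = (159 - 4^2)/13 = 143/13 = 11, a_7 = floor((12 + 4)/11) = 1.
  m_8 = 11*1 - 4 = 7, d_8 = (159 - 7^2)/11 = 110/11 = 10, a_8 = floor((12 + 7)/10) = 1.
  m_9 = 10*1 - 7 = 3, d_9 = (159 - 3^2)/10 = 150/10 = 15, a_9 = floor((12 + 3)/15) = 1.
  m_10 = 15*1 - 3 = 12, d_10 = (159 - 12^2)/15 = 15/15 = 1, a_10 = floor((12 + 12)/1) = 24.
  m_11 = 1*24 - 12 = 12, d_11 = (159 - 12^2)/1 = 15/1 = 15: (m_11, d_11) = (m_1, d_1) = (12, 15), so from here the quotients repeat a_1, ..., a_10; the period length is 10.
So sqrt(159) = [12; (1, 1, 1, 1, 3, 1, 1, 1, 1, 24)] with period length k = 10.
k is even, so the fundamental solution of x^2 - 159y^2 = 1 is (p_{k-1}, q_{k-1}) = (p_9, q_9); compute convergents through index 9.
Convergents (p_i = a_i*p_{i-1} + p_{i-2}, q_i = a_i*q_{i-1} + q_{i-2} with p_{-2}=0, p_{-1}=1, q_{-2}=1, q_{-1}=0):
  i=0: a_0=12, p_0 = 12*1 + 0 = 12, q_0 = 12*0 + 1 = 1.
  i=1: a_1=1, p_1 = 1*12 + 1 = 13, q_1 = 1*1 + 0 = 1.
  i=2: a_2=1, p_2 = 1*13 + 12 = 25, q_2 = 1*1 + 1 = 2.
  i=3: a_3=1, p_3 = 1*25 + 13 = 38, q_3 = 1*2 + 1 = 3.
  i=4: a_4=1, p_4 = 1*38 + 25 = 63, q_4 = 1*3 + 2 = 5.
  i=5: a_5=3, p_5 = 3*63 + 38 = 227, q_5 = 3*5 + 3 = 18.
  i=6: a_6=1, p_6 = 1*227 + 63 = 290, q_6 = 1*18 + 5 = 23.
  i=7: a_7=1, p_7 = 1*290 + 227 = 517, q_7 = 1*23 + 18 = 41.
  i=8: a_8=1, p_8 = 1*517 + 290 = 807, q_8 = 1*41 + 23 = 64.
  i=9: a_9=1, p_9 = 1*807 + 517 = 1324, q_9 = 1*64 + 41 = 105.
Check: 1324^2 - 159*105^2 = 1752976 - 1752975 = 1, so (x, y) = (1324, 105) solves the equation, and by the theorem it is the least positive solution.

(x, y) = (1324, 105)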